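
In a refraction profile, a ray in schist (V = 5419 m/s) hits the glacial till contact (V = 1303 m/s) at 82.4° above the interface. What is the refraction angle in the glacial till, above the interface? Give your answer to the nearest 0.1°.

Convert to the normal: θ₁ = 90° − 82.4° = 7.6°.
sin θ₁/V₁ = sin θ₂/V₂ ⇒ sin θ₂ = 1303·sin 7.6°/5419 = 1303·0.1323/5419 = 0.0318.
θ₂ = arcsin 0.0318 = 1.82° from the normal.
From the interface: 90° − 1.82° = 88.18°.

88.2°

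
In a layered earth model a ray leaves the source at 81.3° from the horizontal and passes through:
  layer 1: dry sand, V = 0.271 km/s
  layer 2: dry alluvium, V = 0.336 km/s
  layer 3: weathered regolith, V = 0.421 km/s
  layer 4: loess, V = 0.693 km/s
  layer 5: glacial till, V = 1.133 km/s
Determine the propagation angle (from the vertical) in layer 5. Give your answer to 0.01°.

39.23°

From the normal: θ₁ = 90° − 81.3° = 8.7°.
Snell's law across each interface conserves sin θ / V, so sin θ_5 = V_5·sin θ₁/V₁.
sin θ_5 = 1.133 × sin 8.7° / 0.271 = 0.6324.
θ_5 = arcsin 0.6324 = 39.23°.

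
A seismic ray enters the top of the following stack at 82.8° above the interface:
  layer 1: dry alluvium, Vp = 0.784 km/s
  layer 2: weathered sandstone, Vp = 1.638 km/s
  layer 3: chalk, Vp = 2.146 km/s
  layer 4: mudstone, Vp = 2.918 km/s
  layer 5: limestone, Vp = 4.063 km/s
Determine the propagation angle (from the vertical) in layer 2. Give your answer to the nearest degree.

From the normal: θ₁ = 90° − 82.8° = 7.2°.
Snell's law across each interface conserves sin θ / V, so sin θ_2 = V_2·sin θ₁/V₁.
sin θ_2 = 1.638 × sin 7.2° / 0.784 = 0.2619.
θ_2 = 15.18° from the vertical.

15°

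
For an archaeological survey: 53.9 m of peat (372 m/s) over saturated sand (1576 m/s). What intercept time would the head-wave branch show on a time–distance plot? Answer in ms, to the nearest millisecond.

282 ms

tᵢ = 2h·√(V₂²−V₁²)/(V₁V₂).
√(V₂²−V₁²) = √(1576²−372²) = 1531.5 m/s.
tᵢ = 2·53.9·1531.5/(372·1576) = 0.28160 s.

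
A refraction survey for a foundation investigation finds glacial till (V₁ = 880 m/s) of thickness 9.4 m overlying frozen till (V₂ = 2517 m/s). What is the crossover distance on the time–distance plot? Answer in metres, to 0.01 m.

x_cross = 2h·√((V₂+V₁)/(V₂−V₁)).
(V₂+V₁)/(V₂−V₁) = (2517+880)/(2517−880) = 2.0751; √ = 1.4405.
x_cross = 2·9.4·1.4405 = 27.08 m.

27.08 m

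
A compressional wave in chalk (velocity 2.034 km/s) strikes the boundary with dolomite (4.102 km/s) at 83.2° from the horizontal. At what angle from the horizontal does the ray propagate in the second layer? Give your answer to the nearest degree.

Angle from the normal: 90° − 83.2° = 6.8°.
sin θ₁/V₁ = sin θ₂/V₂ ⇒ sin θ₂ = 4.102·sin 6.8°/2.034 = 4.102·0.1184/2.034 = 0.2388.
θ₂ = sin⁻¹(0.2388) = 13.81° (from vertical).
From the interface: 90° − 13.81° = 76.19°.

76°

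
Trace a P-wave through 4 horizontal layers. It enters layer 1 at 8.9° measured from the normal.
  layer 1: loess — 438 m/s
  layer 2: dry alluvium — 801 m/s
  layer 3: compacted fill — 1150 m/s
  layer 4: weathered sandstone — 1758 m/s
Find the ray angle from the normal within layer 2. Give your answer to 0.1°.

16.4°

Ray parameter p = sin 8.9° / 438 = 3.5322e-04 s/m.
sin θ_2 = p·V_2 = 3.5322e-04 × 801 = 0.2829.
θ_2 = arcsin 0.2829 = 16.44°.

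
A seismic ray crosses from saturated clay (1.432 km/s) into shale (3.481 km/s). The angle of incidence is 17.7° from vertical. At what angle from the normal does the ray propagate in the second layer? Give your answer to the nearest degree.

48°

sin θ₁/V₁ = sin θ₂/V₂ ⇒ sin θ₂ = 3.481·sin 17.7°/1.432 = 3.481·0.3040/1.432 = 0.7391.
θ₂ = sin⁻¹(0.7391) = 47.65° (from vertical).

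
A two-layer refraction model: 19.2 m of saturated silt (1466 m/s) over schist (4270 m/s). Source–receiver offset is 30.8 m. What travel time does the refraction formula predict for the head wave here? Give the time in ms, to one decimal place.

t = x/V₂ + 2h·√(V₂²−V₁²)/(V₁V₂).
√(V₂²−V₁²) = √(4270²−1466²) = 4010.5 m/s; delay term = 2·19.2·4010.5/(1466·4270) = 0.02460 s.
t = 30.8/4270 + 0.02460 = 0.03181 s.

31.8 ms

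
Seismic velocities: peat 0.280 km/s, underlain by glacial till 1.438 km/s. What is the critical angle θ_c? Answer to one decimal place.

11.2°

At critical incidence the refracted ray runs along the interface (θ₂ = 90°), so sin θ_c = V₁/V₂.
θ_c = arcsin(0.280/1.438) = arcsin 0.1947 = 11.23°.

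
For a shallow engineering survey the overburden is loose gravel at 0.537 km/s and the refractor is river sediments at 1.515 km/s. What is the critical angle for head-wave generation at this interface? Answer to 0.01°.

Critical incidence: sin θ_c = V₁/V₂ = 0.537/1.515 = 0.3545.
θ_c = arcsin 0.3545 = 20.76°.

20.76°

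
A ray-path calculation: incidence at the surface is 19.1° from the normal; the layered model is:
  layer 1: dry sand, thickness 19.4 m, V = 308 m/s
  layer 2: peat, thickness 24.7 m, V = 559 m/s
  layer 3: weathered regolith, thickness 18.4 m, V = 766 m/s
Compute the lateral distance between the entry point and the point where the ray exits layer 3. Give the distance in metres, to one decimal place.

50.7 m

p = sin θ₁/V₁ = sin 19.1°/308 = 1.0624e-03 s/m is conserved through the stack.
Layer 1: θ = 19.10°; offset = 19.4·tan 19.10° = 6.718 m.
Layer 2: sin θ = p·559 = 0.5939 → θ = 36.43°; offset = 24.7·tan 36.43° = 18.232 m.
Layer 3: sin θ = p·766 = 0.8138 → θ = 54.47°; offset = 18.4·tan 54.47° = 25.766 m.
Summing the layer offsets gives 50.716 m.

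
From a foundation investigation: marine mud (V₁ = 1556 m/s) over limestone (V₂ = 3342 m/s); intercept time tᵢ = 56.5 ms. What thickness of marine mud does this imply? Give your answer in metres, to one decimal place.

h = tᵢ·V₁·V₂ / (2·√(V₂²−V₁²)).
√(V₂²−V₁²) = √(3342² − 1556²) = 2957.7 m/s.
h = 0.0565 s × 1556 × 3342 / (2 × 2957.7) = 49.67 m.

49.7 m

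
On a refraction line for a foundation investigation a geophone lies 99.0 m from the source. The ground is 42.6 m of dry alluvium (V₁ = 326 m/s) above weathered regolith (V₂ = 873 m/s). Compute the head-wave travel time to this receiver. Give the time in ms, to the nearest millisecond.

t = x/V₂ + 2h·√(V₂²−V₁²)/(V₁V₂).
√(V₂²−V₁²) = √(873²−326²) = 809.8 m/s; delay term = 2·42.6·809.8/(326·873) = 0.24244 s.
t = 99.0/873 + 0.24244 = 0.35585 s.

356 ms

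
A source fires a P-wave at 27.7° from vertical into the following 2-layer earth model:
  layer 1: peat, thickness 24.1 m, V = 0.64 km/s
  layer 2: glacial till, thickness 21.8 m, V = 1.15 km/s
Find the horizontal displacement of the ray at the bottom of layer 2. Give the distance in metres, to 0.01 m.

Ray parameter p = sin 27.7° / 0.64 km/s = 7.2632e-01 s/km.
Layer 1: θ = 27.70°; offset = 24.1·tan 27.70° = 12.6528 m.
Layer 2: sin θ = p·1.15 = 0.8353 → θ = 56.64°; offset = 21.8·tan 56.64° = 33.1158 m.
Σ offsets = 45.7686 m.

45.77 m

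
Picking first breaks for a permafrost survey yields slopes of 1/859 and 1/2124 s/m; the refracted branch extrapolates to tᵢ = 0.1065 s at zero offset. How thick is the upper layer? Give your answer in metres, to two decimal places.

h = tᵢ·V₁·V₂ / (2·√(V₂²−V₁²)).
√(V₂²−V₁²) = √(2124² − 859²) = 1942.5 m/s.
h = 0.1065 s × 859 × 2124 / (2 × 1942.5) = 50.01 m.

50.01 m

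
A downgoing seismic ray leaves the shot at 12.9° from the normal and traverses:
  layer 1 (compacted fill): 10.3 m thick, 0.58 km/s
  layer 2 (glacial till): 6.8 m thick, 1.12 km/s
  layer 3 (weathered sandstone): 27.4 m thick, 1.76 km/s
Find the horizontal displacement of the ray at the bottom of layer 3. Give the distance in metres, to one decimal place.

30.8 m

p = sin θ₁/V₁ = sin 12.9°/0.58 = 3.8491e-01 s/km is conserved through the stack.
Layer 1: θ = 12.90°; offset = 10.3·tan 12.90° = 2.359 m.
Layer 2: sin θ = p·1.12 = 0.4311 → θ = 25.54°; offset = 6.8·tan 25.54° = 3.249 m.
Layer 3: sin θ = p·1.76 = 0.6774 → θ = 42.64°; offset = 27.4·tan 42.64° = 25.235 m.
Summing the layer offsets gives 30.843 m.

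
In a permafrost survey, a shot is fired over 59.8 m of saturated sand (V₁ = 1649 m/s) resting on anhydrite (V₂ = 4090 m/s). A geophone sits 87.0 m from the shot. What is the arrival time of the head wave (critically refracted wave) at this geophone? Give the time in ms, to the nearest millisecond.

88 ms

t = x/V₂ + 2h·√(V₂²−V₁²)/(V₁V₂).
√(V₂²−V₁²) = √(4090²−1649²) = 3742.8 m/s; delay term = 2·59.8·3742.8/(1649·4090) = 0.06637 s.
t = 87.0/4090 + 0.06637 = 0.08764 s.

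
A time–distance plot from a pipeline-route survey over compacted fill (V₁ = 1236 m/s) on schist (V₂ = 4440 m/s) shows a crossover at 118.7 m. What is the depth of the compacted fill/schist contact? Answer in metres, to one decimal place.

h = (x_cross/2)·√((V₂−V₁)/(V₂+V₁)).
(V₂−V₁)/(V₂+V₁) = (4440−1236)/(4440+1236) = 0.5645; √ = 0.7513.
h = (118.7/2)·0.7513 = 44.59 m.

44.6 m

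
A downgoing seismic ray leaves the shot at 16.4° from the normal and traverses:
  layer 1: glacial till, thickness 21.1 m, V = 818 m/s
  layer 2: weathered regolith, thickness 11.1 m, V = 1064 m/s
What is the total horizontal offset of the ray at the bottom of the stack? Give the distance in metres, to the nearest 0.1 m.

Apply Snell's law at each interface; in layer i the horizontal offset is hᵢ·tan θᵢ.
Layer 1: θ = 16.40°; offset = 21.1·tan 16.40° = 6.210 m.
Layer 2: sin θ = 1064·sin 16.4°/818 = 0.3673, θ = 21.55°; offset = 11.1·tan 21.55° = 4.383 m.
Σ offsets = 10.593 m.

10.6 m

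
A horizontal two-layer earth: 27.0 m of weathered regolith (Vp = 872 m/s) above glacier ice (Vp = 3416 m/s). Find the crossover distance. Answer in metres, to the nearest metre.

70 m

x_cross = 2h·√((V₂+V₁)/(V₂−V₁)).
(V₂+V₁)/(V₂−V₁) = (3416+872)/(3416−872) = 1.6855; √ = 1.2983.
x_cross = 2·27.0·1.2983 = 70.11 m.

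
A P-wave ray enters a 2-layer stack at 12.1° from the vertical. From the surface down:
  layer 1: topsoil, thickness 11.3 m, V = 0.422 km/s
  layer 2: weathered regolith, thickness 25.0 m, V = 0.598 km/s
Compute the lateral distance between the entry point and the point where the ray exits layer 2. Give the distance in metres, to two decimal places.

10.20 m

Ray parameter p = sin 12.1° / 0.422 km/s = 4.9673e-01 s/km.
Layer 1: θ = 12.10°; offset = 11.3·tan 12.10° = 2.4225 m.
Layer 2: sin θ = p·0.598 = 0.2970 → θ = 17.28°; offset = 25.0·tan 17.28° = 7.7771 m.
Summing the layer offsets gives 10.1996 m.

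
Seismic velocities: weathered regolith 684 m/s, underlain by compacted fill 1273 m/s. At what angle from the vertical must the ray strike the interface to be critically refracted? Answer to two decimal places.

At critical incidence the refracted ray runs along the interface (θ₂ = 90°), so sin θ_c = V₁/V₂.
θ_c = arcsin(684/1273) = arcsin 0.5373 = 32.50°.

32.50°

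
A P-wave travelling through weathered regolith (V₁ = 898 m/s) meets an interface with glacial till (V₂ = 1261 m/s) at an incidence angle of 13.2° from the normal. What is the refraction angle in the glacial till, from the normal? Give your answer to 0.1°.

18.7°

sin θ₁/V₁ = sin θ₂/V₂ ⇒ sin θ₂ = 1261·sin 13.2°/898 = 1261·0.2284/898 = 0.3207.
θ₂ = sin⁻¹(0.3207) = 18.70° (from vertical).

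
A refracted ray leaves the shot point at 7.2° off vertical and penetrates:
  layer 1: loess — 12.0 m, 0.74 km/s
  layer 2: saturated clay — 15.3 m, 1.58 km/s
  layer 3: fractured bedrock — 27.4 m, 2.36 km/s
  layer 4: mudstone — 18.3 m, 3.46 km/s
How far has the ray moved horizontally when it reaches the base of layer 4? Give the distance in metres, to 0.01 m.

p = sin θ₁/V₁ = sin 7.2°/0.74 = 1.6937e-01 s/km is conserved through the stack.
Layer 1: θ = 7.20°; offset = 12.0·tan 7.20° = 1.5160 m.
Layer 2: sin θ = p·1.58 = 0.2676 → θ = 15.52°; offset = 15.3·tan 15.52° = 4.2493 m.
Layer 3: sin θ = p·2.36 = 0.3997 → θ = 23.56°; offset = 27.4·tan 23.56° = 11.9481 m.
Layer 4: sin θ = p·3.46 = 0.5860 → θ = 35.87°; offset = 18.3·tan 35.87° = 13.2348 m.
Σ offsets = 30.9481 m.

30.95 m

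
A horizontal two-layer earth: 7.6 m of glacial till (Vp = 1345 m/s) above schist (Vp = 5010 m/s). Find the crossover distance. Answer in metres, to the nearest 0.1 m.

θ_c = arcsin(1345/5010) = 15.57°, so cos θ_c = 0.9633 and tᵢ = 2h cos θ_c/V₁ = 0.0109 s.
At crossover x/V₁ = x/V₂ + tᵢ ⇒ x = tᵢ/(1/V₁ − 1/V₂) = 0.01089/(7.4349e-04 − 1.9960e-04) = 20.02 m.

20.0 m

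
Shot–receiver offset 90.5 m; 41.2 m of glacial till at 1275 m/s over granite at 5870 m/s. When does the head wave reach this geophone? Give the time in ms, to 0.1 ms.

78.5 ms

θ_c = arcsin(V₁/V₂) = arcsin(1275/5870) = 12.54°, cos θ_c = 0.9761.
Intercept time tᵢ = 2h cos θ_c / V₁ = 2·41.2·0.9761/1275 = 0.06308 s.
t = x/V₂ + tᵢ = 90.5/5870 + 0.06308 = 0.07850 s.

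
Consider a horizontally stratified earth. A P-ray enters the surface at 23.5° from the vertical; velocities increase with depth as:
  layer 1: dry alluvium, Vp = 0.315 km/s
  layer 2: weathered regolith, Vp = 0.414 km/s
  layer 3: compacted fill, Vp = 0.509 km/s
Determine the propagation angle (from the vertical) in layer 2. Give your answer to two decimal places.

31.61°

Ray parameter p = sin 23.5° / 0.315 = 1.2659e+00 s/km.
sin θ_2 = p·V_2 = 1.2659e+00 × 0.414 = 0.5241.
θ_2 = arcsin 0.5241 = 31.61°.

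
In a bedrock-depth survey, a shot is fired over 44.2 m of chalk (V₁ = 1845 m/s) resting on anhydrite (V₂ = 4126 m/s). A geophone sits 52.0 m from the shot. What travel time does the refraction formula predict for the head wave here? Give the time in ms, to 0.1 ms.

θ_c = arcsin(V₁/V₂) = arcsin(1845/4126) = 26.56°, cos θ_c = 0.8945.
Intercept time tᵢ = 2h cos θ_c / V₁ = 2·44.2·0.8945/1845 = 0.04286 s.
t = x/V₂ + tᵢ = 52.0/4126 + 0.04286 = 0.05546 s.

55.5 ms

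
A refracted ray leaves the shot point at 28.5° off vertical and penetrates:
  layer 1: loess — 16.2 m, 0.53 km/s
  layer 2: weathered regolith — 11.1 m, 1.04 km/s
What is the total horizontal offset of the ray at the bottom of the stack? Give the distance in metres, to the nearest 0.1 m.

38.4 m

Apply Snell's law at each interface; in layer i the horizontal offset is hᵢ·tan θᵢ.
Layer 1: θ = 28.50°; offset = 16.2·tan 28.50° = 8.796 m.
Layer 2: sin θ = 1.04·sin 28.5°/0.53 = 0.9363, θ = 69.44°; offset = 11.1·tan 69.44° = 29.595 m.
Total horizontal offset = 38.391 m.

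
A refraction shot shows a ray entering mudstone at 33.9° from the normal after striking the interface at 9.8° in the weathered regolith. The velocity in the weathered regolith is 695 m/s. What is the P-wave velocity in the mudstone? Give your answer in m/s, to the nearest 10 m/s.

Snell's law: sin 9.8°/V₁ = sin 33.9°/V₂.
V₂ = V₁·sin 33.9°/sin 9.8° = 695 × 3.2768 = 2277.39 m/s.

2280 m/s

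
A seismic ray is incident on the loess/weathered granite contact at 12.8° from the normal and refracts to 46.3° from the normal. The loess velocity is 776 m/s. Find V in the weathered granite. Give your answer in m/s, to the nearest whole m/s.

2532 m/s

Snell's law: sin 12.8°/V₁ = sin 46.3°/V₂.
V₂ = V₁·sin 46.3°/sin 12.8° = 776 × 3.2632 = 2532.28 m/s.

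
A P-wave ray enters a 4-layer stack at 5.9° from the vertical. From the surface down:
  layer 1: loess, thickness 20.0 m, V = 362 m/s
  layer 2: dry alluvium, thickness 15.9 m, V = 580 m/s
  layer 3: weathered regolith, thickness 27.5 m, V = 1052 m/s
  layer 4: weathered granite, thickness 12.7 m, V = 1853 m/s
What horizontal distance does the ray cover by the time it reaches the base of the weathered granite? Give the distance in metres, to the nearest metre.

Apply Snell's law at each interface; in layer i the horizontal offset is hᵢ·tan θᵢ.
Layer 1: θ = 5.90°; offset = 20.0·tan 5.90° = 2.067 m.
Layer 2: sin θ = 580·sin 5.9°/362 = 0.1647, θ = 9.48°; offset = 15.9·tan 9.48° = 2.655 m.
Layer 3: sin θ = 1052·sin 5.9°/362 = 0.2987, θ = 17.38°; offset = 27.5·tan 17.38° = 8.608 m.
Layer 4: sin θ = 1853·sin 5.9°/362 = 0.5262, θ = 31.75°; offset = 12.7·tan 31.75° = 7.858 m.
Total horizontal offset = 21.188 m.

21 m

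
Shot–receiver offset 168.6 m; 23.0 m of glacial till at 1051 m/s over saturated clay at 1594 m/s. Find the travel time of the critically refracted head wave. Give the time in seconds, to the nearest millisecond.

0.139 s

t = x/V₂ + 2h·√(V₂²−V₁²)/(V₁V₂).
√(V₂²−V₁²) = √(1594²−1051²) = 1198.4 m/s; delay term = 2·23.0·1198.4/(1051·1594) = 0.03291 s.
t = 168.6/1594 + 0.03291 = 0.13868 s.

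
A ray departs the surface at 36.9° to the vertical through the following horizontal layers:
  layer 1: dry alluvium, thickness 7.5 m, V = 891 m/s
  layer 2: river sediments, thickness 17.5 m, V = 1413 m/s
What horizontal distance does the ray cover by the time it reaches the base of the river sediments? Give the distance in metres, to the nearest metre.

60 m

Apply Snell's law at each interface; in layer i the horizontal offset is hᵢ·tan θᵢ.
Layer 1: θ = 36.90°; offset = 7.5·tan 36.90° = 5.631 m.
Layer 2: sin θ = 1413·sin 36.9°/891 = 0.9522, θ = 72.21°; offset = 17.5·tan 72.21° = 54.538 m.
Summing the layer offsets gives 60.169 m.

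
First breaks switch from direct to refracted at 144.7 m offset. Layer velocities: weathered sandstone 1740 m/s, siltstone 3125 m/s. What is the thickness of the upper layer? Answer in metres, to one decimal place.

x_cross = 2h·√((V₂+V₁)/(V₂−V₁)) → h = x_cross / (2·√((V₂+V₁)/(V₂−V₁))).
√((V₂+V₁)/(V₂−V₁)) = √((3125+1740)/(3125−1740)) = 1.8742.
h = 144.7 / (2·1.8742) = 38.60 m.

38.6 m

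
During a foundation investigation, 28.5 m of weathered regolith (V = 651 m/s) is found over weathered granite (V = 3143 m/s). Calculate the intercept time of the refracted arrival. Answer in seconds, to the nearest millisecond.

0.086 s

tᵢ = 2h·√(V₂²−V₁²)/(V₁V₂).
√(V₂²−V₁²) = √(3143²−651²) = 3074.8 m/s.
tᵢ = 2·28.5·3074.8/(651·3143) = 0.08566 s.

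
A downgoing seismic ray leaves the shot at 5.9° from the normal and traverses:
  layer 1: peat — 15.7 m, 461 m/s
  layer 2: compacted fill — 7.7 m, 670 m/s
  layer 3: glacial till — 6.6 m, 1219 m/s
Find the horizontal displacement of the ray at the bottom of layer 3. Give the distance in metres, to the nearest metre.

5 m

p = sin θ₁/V₁ = sin 5.9°/461 = 2.2298e-04 s/m is conserved through the stack.
Layer 1: θ = 5.90°; offset = 15.7·tan 5.90° = 1.622 m.
Layer 2: sin θ = p·670 = 0.1494 → θ = 8.59°; offset = 7.7·tan 8.59° = 1.163 m.
Layer 3: sin θ = p·1219 = 0.2718 → θ = 15.77°; offset = 6.6·tan 15.77° = 1.864 m.
Total horizontal offset = 4.650 m.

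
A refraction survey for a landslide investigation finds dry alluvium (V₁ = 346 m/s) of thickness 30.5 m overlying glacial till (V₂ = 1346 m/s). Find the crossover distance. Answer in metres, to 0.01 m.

79.35 m

θ_c = arcsin(346/1346) = 14.90°, so cos θ_c = 0.9664 and tᵢ = 2h cos θ_c/V₁ = 0.1704 s.
At crossover x/V₁ = x/V₂ + tᵢ ⇒ x = tᵢ/(1/V₁ − 1/V₂) = 0.17038/(2.8902e-03 − 7.4294e-04) = 79.35 m.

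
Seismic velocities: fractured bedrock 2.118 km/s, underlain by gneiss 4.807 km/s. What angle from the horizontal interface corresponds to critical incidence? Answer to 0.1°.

Critical incidence: sin θ_c = V₁/V₂ = 2.118/4.807 = 0.4406.
θ_c = arcsin 0.4406 = 26.14°.
Measured from the interface: 90° − 26.14° = 63.86°.

63.9°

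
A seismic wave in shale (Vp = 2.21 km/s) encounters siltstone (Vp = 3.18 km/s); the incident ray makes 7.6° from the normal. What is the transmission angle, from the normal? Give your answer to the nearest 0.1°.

11.0°

sin θ₁/V₁ = sin θ₂/V₂ ⇒ sin θ₂ = 3.18·sin 7.6°/2.21 = 3.18·0.1323/2.21 = 0.1903.
θ₂ = sin⁻¹(0.1903) = 10.97° (from vertical).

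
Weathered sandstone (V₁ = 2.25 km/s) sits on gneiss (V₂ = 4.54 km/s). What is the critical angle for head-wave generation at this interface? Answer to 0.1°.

Critical incidence: sin θ_c = V₁/V₂ = 2.25/4.54 = 0.4956.
θ_c = arcsin 0.4956 = 29.71°.

29.7°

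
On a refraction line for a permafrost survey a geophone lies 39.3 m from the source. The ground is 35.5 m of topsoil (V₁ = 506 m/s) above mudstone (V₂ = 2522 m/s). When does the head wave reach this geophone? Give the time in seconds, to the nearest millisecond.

θ_c = arcsin(V₁/V₂) = arcsin(506/2522) = 11.57°, cos θ_c = 0.9797.
Intercept time tᵢ = 2h cos θ_c / V₁ = 2·35.5·0.9797/506 = 0.13746 s.
t = x/V₂ + tᵢ = 39.3/2522 + 0.13746 = 0.15305 s.

0.153 s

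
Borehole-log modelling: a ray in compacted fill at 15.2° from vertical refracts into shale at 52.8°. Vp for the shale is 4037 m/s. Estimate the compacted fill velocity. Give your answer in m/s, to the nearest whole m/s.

1329 m/s

Snell's law: sin 15.2°/V₁ = sin 52.8°/V₂.
V₁ = V₂·sin 15.2°/sin 52.8° = 4037 × 0.3292 = 1328.84 m/s.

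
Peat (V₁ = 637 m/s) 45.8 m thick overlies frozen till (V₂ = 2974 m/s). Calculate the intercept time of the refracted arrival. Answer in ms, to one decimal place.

tᵢ = 2h·√(V₂²−V₁²)/(V₁V₂).
√(V₂²−V₁²) = √(2974²−637²) = 2905.0 m/s.
tᵢ = 2·45.8·2905.0/(637·2974) = 0.14046 s.

140.5 ms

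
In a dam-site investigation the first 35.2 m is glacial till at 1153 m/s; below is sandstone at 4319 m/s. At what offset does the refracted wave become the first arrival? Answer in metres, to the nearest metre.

93 m

x_cross = 2h·√((V₂+V₁)/(V₂−V₁)).
(V₂+V₁)/(V₂−V₁) = (4319+1153)/(4319−1153) = 1.7284; √ = 1.3147.
x_cross = 2·35.2·1.3147 = 92.55 m.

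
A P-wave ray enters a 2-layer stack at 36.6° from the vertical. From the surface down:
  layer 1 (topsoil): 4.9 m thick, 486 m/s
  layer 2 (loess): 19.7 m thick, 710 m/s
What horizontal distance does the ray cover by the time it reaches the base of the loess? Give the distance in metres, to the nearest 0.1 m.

38.6 m

p = sin θ₁/V₁ = sin 36.6°/486 = 1.2268e-03 s/m is conserved through the stack.
Layer 1: θ = 36.60°; offset = 4.9·tan 36.60° = 3.639 m.
Layer 2: sin θ = p·710 = 0.8710 → θ = 60.58°; offset = 19.7·tan 60.58° = 34.931 m.
Total horizontal offset = 38.570 m.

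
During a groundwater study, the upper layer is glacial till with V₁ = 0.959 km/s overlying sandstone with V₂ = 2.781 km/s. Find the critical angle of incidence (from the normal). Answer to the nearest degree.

20°

At critical incidence the refracted ray runs along the interface (θ₂ = 90°), so sin θ_c = V₁/V₂.
θ_c = arcsin(0.959/2.781) = arcsin 0.3448 = 20.17°.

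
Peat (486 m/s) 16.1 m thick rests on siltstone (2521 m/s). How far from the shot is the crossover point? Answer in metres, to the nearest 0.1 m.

x_cross = 2h·√((V₂+V₁)/(V₂−V₁)).
(V₂+V₁)/(V₂−V₁) = (2521+486)/(2521−486) = 1.4776; √ = 1.2156.
x_cross = 2·16.1·1.2156 = 39.14 m.

39.1 m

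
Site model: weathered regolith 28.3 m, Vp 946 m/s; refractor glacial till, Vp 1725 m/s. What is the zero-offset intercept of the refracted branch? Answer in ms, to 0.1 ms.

50.0 ms

tᵢ = 2h·√(V₂²−V₁²)/(V₁V₂).
√(V₂²−V₁²) = √(1725²−946²) = 1442.5 m/s.
tᵢ = 2·28.3·1442.5/(946·1725) = 0.05003 s.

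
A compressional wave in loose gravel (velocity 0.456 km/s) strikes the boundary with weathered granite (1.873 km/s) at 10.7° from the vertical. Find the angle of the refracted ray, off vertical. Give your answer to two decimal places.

49.70°

sin θ₁/V₁ = sin θ₂/V₂ ⇒ sin θ₂ = 1.873·sin 10.7°/0.456 = 1.873·0.1857/0.456 = 0.7626.
θ₂ = sin⁻¹(0.7626) = 49.70° (from vertical).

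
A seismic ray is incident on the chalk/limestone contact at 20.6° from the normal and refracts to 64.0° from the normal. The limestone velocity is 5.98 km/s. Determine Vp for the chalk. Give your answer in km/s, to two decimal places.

2.34 km/s

sin 20.6° = 0.3518; sin 64.0° = 0.8988.
V₁ = V₂·(sin θ₁/sin θ₂) = 5.98·(0.3518/0.8988) = 2.34 km/s.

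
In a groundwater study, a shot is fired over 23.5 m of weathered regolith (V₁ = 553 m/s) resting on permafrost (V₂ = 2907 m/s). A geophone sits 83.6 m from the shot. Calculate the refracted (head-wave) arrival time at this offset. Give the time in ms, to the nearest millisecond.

θ_c = arcsin(V₁/V₂) = arcsin(553/2907) = 10.97°, cos θ_c = 0.9817.
Intercept time tᵢ = 2h cos θ_c / V₁ = 2·23.5·0.9817/553 = 0.08344 s.
t = x/V₂ + tᵢ = 83.6/2907 + 0.08344 = 0.11220 s.

112 ms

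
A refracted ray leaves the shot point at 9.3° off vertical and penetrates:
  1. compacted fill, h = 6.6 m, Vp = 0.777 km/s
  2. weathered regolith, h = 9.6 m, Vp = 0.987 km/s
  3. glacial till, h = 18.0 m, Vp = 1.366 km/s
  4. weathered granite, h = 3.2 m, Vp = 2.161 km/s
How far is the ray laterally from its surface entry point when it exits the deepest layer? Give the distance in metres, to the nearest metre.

10 m

Apply Snell's law at each interface; in layer i the horizontal offset is hᵢ·tan θᵢ.
Layer 1: θ = 9.30°; offset = 6.6·tan 9.30° = 1.081 m.
Layer 2: sin θ = 0.987·sin 9.3°/0.777 = 0.2053, θ = 11.85°; offset = 9.6·tan 11.85° = 2.014 m.
Layer 3: sin θ = 1.366·sin 9.3°/0.777 = 0.2841, θ = 16.51°; offset = 18.0·tan 16.51° = 5.334 m.
Layer 4: sin θ = 2.161·sin 9.3°/0.777 = 0.4495, θ = 26.71°; offset = 3.2·tan 26.71° = 1.610 m.
Total horizontal offset = 10.038 m.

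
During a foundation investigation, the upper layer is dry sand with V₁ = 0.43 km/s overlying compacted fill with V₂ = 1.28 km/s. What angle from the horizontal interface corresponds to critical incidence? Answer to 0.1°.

At critical incidence the refracted ray runs along the interface (θ₂ = 90°), so sin θ_c = V₁/V₂.
θ_c = arcsin(0.43/1.28) = arcsin 0.3359 = 19.63°.
Measured from the interface: 90° − 19.63° = 70.37°.

70.4°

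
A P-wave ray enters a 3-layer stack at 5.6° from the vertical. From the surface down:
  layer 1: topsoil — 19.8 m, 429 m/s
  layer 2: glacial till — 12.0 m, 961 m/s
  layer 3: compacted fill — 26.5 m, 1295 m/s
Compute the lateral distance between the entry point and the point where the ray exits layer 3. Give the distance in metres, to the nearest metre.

p = sin θ₁/V₁ = sin 5.6°/429 = 2.2747e-04 s/m is conserved through the stack.
Layer 1: θ = 5.60°; offset = 19.8·tan 5.60° = 1.941 m.
Layer 2: sin θ = p·961 = 0.2186 → θ = 12.63°; offset = 12.0·tan 12.63° = 2.688 m.
Layer 3: sin θ = p·1295 = 0.2946 → θ = 17.13°; offset = 26.5·tan 17.13° = 8.168 m.
Total horizontal offset = 12.798 m.

13 m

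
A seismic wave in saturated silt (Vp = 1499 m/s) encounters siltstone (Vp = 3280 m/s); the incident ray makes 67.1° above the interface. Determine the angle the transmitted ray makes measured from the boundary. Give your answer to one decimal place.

31.6°

Angle from the normal: 90° − 67.1° = 22.9°.
Snell's law: sin θ₂ = (V₂/V₁)·sin θ₁ = (3280/1499)·sin 22.9° = 0.8515.
θ₂ = sin⁻¹(0.8515) = 58.37° (from vertical).
From the interface: 90° − 58.37° = 31.63°.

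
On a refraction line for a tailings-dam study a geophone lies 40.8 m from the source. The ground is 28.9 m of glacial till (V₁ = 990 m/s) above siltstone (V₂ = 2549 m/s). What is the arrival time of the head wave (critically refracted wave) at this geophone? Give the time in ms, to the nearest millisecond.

70 ms

θ_c = arcsin(V₁/V₂) = arcsin(990/2549) = 22.85°, cos θ_c = 0.9215.
Intercept time tᵢ = 2h cos θ_c / V₁ = 2·28.9·0.9215/990 = 0.05380 s.
t = x/V₂ + tᵢ = 40.8/2549 + 0.05380 = 0.06981 s.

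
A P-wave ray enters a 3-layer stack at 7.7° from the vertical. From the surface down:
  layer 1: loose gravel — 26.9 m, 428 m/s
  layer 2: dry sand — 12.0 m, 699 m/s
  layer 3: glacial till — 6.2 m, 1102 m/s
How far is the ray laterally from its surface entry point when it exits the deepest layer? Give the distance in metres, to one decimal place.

Apply Snell's law at each interface; in layer i the horizontal offset is hᵢ·tan θᵢ.
Layer 1: θ = 7.70°; offset = 26.9·tan 7.70° = 3.637 m.
Layer 2: sin θ = 699·sin 7.7°/428 = 0.2188, θ = 12.64°; offset = 12.0·tan 12.64° = 2.691 m.
Layer 3: sin θ = 1102·sin 7.7°/428 = 0.3450, θ = 20.18°; offset = 6.2·tan 20.18° = 2.279 m.
Total horizontal offset = 8.607 m.

8.6 m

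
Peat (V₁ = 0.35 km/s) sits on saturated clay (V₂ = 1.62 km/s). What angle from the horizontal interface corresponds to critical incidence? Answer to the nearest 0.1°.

At critical incidence the refracted ray runs along the interface (θ₂ = 90°), so sin θ_c = V₁/V₂.
θ_c = arcsin(0.35/1.62) = arcsin 0.2160 = 12.48°.
Measured from the interface: 90° − 12.48° = 77.52°.

77.5°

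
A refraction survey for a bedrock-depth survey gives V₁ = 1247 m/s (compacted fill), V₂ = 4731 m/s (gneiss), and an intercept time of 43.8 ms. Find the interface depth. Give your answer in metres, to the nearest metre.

28 m

θ_c = arcsin(1247/4731) = 15.28°; cos θ_c = 0.9646.
tᵢ = 2h cos θ_c/V₁ ⇒ h = tᵢ·V₁/(2 cos θ_c) = 0.0438·1247/(2·0.9646) = 28.31 m.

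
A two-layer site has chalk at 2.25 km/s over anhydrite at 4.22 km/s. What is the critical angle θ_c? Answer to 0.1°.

32.2°

At critical incidence the refracted ray runs along the interface (θ₂ = 90°), so sin θ_c = V₁/V₂.
θ_c = arcsin(2.25/4.22) = arcsin 0.5332 = 32.22°.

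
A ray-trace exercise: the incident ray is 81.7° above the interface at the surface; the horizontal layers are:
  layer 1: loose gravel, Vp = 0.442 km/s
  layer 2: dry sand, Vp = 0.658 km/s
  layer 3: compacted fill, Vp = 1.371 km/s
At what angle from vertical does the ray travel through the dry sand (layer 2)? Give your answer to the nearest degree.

From the normal: θ₁ = 90° − 81.7° = 8.3°.
Ray parameter p = sin 8.3° / 0.442 = 3.2660e-01 s/km.
sin θ_2 = p·V_2 = 3.2660e-01 × 0.658 = 0.2149.
θ_2 = arcsin 0.2149 = 12.41°.

12°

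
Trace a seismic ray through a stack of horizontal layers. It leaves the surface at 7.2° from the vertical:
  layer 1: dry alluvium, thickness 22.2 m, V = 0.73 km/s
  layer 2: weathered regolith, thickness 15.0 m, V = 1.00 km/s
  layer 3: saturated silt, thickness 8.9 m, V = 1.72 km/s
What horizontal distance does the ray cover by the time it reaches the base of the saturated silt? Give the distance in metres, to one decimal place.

p = sin θ₁/V₁ = sin 7.2°/0.73 = 1.7169e-01 s/km is conserved through the stack.
Layer 1: θ = 7.20°; offset = 22.2·tan 7.20° = 2.805 m.
Layer 2: sin θ = p·1.00 = 0.1717 → θ = 9.89°; offset = 15.0·tan 9.89° = 2.614 m.
Layer 3: sin θ = p·1.72 = 0.2953 → θ = 17.18°; offset = 8.9·tan 17.18° = 2.751 m.
Summing the layer offsets gives 8.170 m.

8.2 m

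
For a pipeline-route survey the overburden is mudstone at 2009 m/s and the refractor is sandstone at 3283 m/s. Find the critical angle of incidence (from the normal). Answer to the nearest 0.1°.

37.7°

Critical incidence: sin θ_c = V₁/V₂ = 2009/3283 = 0.6119.
θ_c = arcsin 0.6119 = 37.73°.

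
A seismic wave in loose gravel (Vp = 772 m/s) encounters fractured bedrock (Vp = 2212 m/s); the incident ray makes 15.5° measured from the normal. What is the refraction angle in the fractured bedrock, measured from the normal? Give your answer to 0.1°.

50.0°

sin θ₁/V₁ = sin θ₂/V₂ ⇒ sin θ₂ = 2212·sin 15.5°/772 = 2212·0.2672/772 = 0.7657.
θ₂ = sin⁻¹(0.7657) = 49.97° (from vertical).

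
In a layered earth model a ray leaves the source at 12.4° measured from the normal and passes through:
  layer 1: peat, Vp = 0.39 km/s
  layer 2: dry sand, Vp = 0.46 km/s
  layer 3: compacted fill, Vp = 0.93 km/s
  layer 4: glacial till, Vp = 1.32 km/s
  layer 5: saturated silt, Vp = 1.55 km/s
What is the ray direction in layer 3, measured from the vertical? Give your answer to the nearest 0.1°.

30.8°

Ray parameter p = sin 12.4° / 0.39 = 5.5060e-01 s/km.
sin θ_3 = p·V_3 = 5.5060e-01 × 0.93 = 0.5121.
θ_3 = 30.80° from the vertical.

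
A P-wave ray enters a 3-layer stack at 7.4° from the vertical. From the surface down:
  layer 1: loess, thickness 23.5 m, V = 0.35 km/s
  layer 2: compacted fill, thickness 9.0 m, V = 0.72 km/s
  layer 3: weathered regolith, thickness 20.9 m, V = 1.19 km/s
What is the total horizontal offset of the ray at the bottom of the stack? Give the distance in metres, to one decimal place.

Apply Snell's law at each interface; in layer i the horizontal offset is hᵢ·tan θᵢ.
Layer 1: θ = 7.40°; offset = 23.5·tan 7.40° = 3.052 m.
Layer 2: sin θ = 0.72·sin 7.4°/0.35 = 0.2650, θ = 15.36°; offset = 9.0·tan 15.36° = 2.473 m.
Layer 3: sin θ = 1.19·sin 7.4°/0.35 = 0.4379, θ = 25.97°; offset = 20.9·tan 25.97° = 10.180 m.
Total horizontal offset = 15.705 m.

15.7 m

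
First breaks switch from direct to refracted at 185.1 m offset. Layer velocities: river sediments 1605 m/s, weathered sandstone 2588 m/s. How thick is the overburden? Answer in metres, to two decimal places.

44.81 m

x_cross = 2h·√((V₂+V₁)/(V₂−V₁)) → h = x_cross / (2·√((V₂+V₁)/(V₂−V₁))).
√((V₂+V₁)/(V₂−V₁)) = √((2588+1605)/(2588−1605)) = 2.0653.
h = 185.1 / (2·2.0653) = 44.81 m.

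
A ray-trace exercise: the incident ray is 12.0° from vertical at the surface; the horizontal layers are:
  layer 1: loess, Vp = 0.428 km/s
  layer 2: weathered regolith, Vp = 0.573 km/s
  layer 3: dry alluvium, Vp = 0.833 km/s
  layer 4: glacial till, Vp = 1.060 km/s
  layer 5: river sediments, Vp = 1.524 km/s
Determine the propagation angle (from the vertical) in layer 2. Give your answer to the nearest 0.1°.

Snell's law across each interface conserves sin θ / V, so sin θ_2 = V_2·sin θ₁/V₁.
sin θ_2 = 0.573 × sin 12.0° / 0.428 = 0.2783.
θ_2 = 16.16° from the vertical.

16.2°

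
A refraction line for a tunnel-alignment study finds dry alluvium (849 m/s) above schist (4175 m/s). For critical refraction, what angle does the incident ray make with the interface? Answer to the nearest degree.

At critical incidence the refracted ray runs along the interface (θ₂ = 90°), so sin θ_c = V₁/V₂.
θ_c = arcsin(849/4175) = arcsin 0.2034 = 11.73°.
Measured from the interface: 90° − 11.73° = 78.27°.

78°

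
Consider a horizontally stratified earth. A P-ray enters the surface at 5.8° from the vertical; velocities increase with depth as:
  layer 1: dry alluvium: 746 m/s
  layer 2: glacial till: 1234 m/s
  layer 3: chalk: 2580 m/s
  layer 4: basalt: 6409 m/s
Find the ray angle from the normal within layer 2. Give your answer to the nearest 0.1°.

Snell's law across each interface conserves sin θ / V, so sin θ_2 = V_2·sin θ₁/V₁.
sin θ_2 = 1234 × sin 5.8° / 746 = 0.1672.
θ_2 = arcsin 0.1672 = 9.62°.

9.6°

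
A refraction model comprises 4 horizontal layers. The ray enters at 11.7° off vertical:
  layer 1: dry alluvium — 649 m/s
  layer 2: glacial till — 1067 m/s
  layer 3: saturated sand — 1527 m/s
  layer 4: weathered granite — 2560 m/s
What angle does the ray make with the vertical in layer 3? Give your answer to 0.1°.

28.5°

Snell's law across each interface conserves sin θ / V, so sin θ_3 = V_3·sin θ₁/V₁.
sin θ_3 = 1527 × sin 11.7° / 649 = 0.4771.
θ_3 = arcsin 0.4771 = 28.50°.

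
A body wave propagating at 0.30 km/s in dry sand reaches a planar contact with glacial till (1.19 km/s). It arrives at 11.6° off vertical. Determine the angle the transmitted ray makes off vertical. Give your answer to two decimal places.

52.90°

Snell's law: sin θ₂ = (V₂/V₁)·sin θ₁ = (1.19/0.30)·sin 11.6° = 0.7976.
θ₂ = sin⁻¹(0.7976) = 52.90° (from vertical).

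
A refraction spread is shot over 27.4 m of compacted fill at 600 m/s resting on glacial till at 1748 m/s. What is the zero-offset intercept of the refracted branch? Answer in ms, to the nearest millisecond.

tᵢ = 2h·√(V₂²−V₁²)/(V₁V₂).
√(V₂²−V₁²) = √(1748²−600²) = 1641.8 m/s.
tᵢ = 2·27.4·1641.8/(600·1748) = 0.08578 s.

86 ms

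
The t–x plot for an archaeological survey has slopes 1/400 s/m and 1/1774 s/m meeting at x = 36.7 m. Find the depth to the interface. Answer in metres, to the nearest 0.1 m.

14.6 m

h = (x_cross/2)·√((V₂−V₁)/(V₂+V₁)).
(V₂−V₁)/(V₂+V₁) = (1774−400)/(1774+400) = 0.6320; √ = 0.7950.
h = (36.7/2)·0.7950 = 14.59 m.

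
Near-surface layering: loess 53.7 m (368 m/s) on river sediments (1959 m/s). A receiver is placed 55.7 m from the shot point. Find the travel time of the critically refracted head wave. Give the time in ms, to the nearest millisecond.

t = x/V₂ + 2h·√(V₂²−V₁²)/(V₁V₂).
√(V₂²−V₁²) = √(1959²−368²) = 1924.1 m/s; delay term = 2·53.7·1924.1/(368·1959) = 0.28665 s.
t = 55.7/1959 + 0.28665 = 0.31509 s.

315 ms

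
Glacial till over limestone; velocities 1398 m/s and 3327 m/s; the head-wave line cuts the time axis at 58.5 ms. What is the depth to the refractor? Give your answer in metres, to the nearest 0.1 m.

45.1 m

h = tᵢ·V₁·V₂ / (2·√(V₂²−V₁²)).
√(V₂²−V₁²) = √(3327² − 1398²) = 3019.0 m/s.
h = 0.0585 s × 1398 × 3327 / (2 × 3019.0) = 45.06 m.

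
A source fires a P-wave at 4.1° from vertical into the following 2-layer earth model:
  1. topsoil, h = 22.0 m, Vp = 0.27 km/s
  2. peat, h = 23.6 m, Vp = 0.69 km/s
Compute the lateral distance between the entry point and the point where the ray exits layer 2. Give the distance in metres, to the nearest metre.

Ray parameter p = sin 4.1° / 0.27 km/s = 2.6481e-01 s/km.
Layer 1: θ = 4.10°; offset = 22.0·tan 4.10° = 1.577 m.
Layer 2: sin θ = p·0.69 = 0.1827 → θ = 10.53°; offset = 23.6·tan 10.53° = 4.386 m.
Σ offsets = 5.963 m.

6 m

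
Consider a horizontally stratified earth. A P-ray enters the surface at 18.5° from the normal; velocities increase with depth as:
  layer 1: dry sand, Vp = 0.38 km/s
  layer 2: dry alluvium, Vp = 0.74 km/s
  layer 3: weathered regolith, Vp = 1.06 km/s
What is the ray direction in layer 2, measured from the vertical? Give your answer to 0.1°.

Ray parameter p = sin 18.5° / 0.38 = 8.3501e-01 s/km.
sin θ_2 = p·V_2 = 8.3501e-01 × 0.74 = 0.6179.
θ_2 = 38.16° from the vertical.

38.2°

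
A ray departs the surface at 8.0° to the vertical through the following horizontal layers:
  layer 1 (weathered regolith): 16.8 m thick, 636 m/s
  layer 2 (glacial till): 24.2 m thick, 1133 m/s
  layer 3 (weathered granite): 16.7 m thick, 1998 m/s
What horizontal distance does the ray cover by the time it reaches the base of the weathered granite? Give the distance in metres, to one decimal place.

Ray parameter p = sin 8.0° / 636 m/s = 2.1883e-04 s/m.
Layer 1: θ = 8.00°; offset = 16.8·tan 8.00° = 2.361 m.
Layer 2: sin θ = p·1133 = 0.2479 → θ = 14.36°; offset = 24.2·tan 14.36° = 6.193 m.
Layer 3: sin θ = p·1998 = 0.4372 → θ = 25.93°; offset = 16.7·tan 25.93° = 8.119 m.
Summing the layer offsets gives 16.673 m.

16.7 m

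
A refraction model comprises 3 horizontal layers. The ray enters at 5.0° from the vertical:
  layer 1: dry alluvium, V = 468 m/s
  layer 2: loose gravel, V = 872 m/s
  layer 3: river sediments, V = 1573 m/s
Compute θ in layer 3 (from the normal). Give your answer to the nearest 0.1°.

Snell's law across each interface conserves sin θ / V, so sin θ_3 = V_3·sin θ₁/V₁.
sin θ_3 = 1573 × sin 5.0° / 468 = 0.2929.
θ_3 = arcsin 0.2929 = 17.03°.

17.0°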